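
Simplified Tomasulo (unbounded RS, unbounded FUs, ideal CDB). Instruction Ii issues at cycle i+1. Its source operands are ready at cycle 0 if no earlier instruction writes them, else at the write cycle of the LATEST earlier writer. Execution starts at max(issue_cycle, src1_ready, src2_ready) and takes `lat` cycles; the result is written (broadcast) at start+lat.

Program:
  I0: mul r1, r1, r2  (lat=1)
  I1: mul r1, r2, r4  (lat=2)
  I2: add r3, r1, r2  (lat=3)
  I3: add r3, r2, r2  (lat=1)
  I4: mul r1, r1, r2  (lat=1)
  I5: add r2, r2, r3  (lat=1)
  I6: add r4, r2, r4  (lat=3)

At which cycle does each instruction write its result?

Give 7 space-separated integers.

Answer: 2 4 7 5 6 7 10

Derivation:
I0 mul r1: issue@1 deps=(None,None) exec_start@1 write@2
I1 mul r1: issue@2 deps=(None,None) exec_start@2 write@4
I2 add r3: issue@3 deps=(1,None) exec_start@4 write@7
I3 add r3: issue@4 deps=(None,None) exec_start@4 write@5
I4 mul r1: issue@5 deps=(1,None) exec_start@5 write@6
I5 add r2: issue@6 deps=(None,3) exec_start@6 write@7
I6 add r4: issue@7 deps=(5,None) exec_start@7 write@10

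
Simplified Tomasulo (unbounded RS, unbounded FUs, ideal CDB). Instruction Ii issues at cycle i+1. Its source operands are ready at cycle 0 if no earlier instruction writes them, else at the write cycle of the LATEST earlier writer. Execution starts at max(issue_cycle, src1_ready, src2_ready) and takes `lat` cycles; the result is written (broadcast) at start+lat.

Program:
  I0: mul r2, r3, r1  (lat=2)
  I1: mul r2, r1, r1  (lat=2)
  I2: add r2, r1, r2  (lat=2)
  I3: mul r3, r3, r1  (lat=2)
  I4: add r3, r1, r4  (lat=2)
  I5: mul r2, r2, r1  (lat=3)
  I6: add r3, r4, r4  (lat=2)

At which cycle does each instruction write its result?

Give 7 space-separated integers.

I0 mul r2: issue@1 deps=(None,None) exec_start@1 write@3
I1 mul r2: issue@2 deps=(None,None) exec_start@2 write@4
I2 add r2: issue@3 deps=(None,1) exec_start@4 write@6
I3 mul r3: issue@4 deps=(None,None) exec_start@4 write@6
I4 add r3: issue@5 deps=(None,None) exec_start@5 write@7
I5 mul r2: issue@6 deps=(2,None) exec_start@6 write@9
I6 add r3: issue@7 deps=(None,None) exec_start@7 write@9

Answer: 3 4 6 6 7 9 9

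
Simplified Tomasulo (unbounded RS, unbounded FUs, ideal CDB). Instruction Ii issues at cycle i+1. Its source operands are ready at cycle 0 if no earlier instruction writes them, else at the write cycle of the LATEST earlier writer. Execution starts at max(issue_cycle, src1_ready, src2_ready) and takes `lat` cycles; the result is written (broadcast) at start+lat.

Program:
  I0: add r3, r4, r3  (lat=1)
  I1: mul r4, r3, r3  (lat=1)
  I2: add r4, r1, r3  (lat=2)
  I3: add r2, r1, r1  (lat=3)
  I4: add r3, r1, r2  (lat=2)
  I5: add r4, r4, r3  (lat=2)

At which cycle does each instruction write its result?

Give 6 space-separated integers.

Answer: 2 3 5 7 9 11

Derivation:
I0 add r3: issue@1 deps=(None,None) exec_start@1 write@2
I1 mul r4: issue@2 deps=(0,0) exec_start@2 write@3
I2 add r4: issue@3 deps=(None,0) exec_start@3 write@5
I3 add r2: issue@4 deps=(None,None) exec_start@4 write@7
I4 add r3: issue@5 deps=(None,3) exec_start@7 write@9
I5 add r4: issue@6 deps=(2,4) exec_start@9 write@11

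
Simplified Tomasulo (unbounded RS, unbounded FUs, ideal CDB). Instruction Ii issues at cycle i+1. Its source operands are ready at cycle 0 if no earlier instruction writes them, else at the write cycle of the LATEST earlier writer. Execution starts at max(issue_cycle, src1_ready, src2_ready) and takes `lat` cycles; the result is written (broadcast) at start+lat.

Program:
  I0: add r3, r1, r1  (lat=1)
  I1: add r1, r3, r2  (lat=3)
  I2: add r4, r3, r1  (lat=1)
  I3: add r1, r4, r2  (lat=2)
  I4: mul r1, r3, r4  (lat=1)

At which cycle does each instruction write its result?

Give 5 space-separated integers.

I0 add r3: issue@1 deps=(None,None) exec_start@1 write@2
I1 add r1: issue@2 deps=(0,None) exec_start@2 write@5
I2 add r4: issue@3 deps=(0,1) exec_start@5 write@6
I3 add r1: issue@4 deps=(2,None) exec_start@6 write@8
I4 mul r1: issue@5 deps=(0,2) exec_start@6 write@7

Answer: 2 5 6 8 7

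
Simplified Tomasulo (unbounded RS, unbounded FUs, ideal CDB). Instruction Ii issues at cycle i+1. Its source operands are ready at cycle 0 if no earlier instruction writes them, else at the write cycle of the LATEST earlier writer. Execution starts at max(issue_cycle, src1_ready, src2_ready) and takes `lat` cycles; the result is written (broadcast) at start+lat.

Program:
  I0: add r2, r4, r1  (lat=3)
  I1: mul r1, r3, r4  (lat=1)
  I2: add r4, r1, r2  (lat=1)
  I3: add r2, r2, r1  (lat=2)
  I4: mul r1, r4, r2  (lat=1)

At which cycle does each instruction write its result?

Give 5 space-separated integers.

Answer: 4 3 5 6 7

Derivation:
I0 add r2: issue@1 deps=(None,None) exec_start@1 write@4
I1 mul r1: issue@2 deps=(None,None) exec_start@2 write@3
I2 add r4: issue@3 deps=(1,0) exec_start@4 write@5
I3 add r2: issue@4 deps=(0,1) exec_start@4 write@6
I4 mul r1: issue@5 deps=(2,3) exec_start@6 write@7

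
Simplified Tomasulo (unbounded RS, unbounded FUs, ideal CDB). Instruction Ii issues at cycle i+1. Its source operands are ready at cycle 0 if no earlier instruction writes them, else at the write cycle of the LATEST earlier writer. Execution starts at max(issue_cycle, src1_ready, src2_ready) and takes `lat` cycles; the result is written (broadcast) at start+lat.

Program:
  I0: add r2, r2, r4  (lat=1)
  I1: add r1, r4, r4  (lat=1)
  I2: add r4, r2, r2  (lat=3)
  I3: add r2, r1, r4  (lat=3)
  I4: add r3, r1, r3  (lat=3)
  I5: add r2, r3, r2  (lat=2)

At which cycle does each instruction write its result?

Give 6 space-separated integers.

I0 add r2: issue@1 deps=(None,None) exec_start@1 write@2
I1 add r1: issue@2 deps=(None,None) exec_start@2 write@3
I2 add r4: issue@3 deps=(0,0) exec_start@3 write@6
I3 add r2: issue@4 deps=(1,2) exec_start@6 write@9
I4 add r3: issue@5 deps=(1,None) exec_start@5 write@8
I5 add r2: issue@6 deps=(4,3) exec_start@9 write@11

Answer: 2 3 6 9 8 11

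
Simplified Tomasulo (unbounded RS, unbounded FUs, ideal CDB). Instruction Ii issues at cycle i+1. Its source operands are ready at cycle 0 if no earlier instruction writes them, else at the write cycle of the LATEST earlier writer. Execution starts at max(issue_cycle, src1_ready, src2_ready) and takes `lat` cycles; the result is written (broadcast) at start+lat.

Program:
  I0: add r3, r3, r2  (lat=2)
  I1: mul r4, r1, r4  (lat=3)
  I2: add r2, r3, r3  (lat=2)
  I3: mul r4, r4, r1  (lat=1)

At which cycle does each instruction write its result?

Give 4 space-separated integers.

Answer: 3 5 5 6

Derivation:
I0 add r3: issue@1 deps=(None,None) exec_start@1 write@3
I1 mul r4: issue@2 deps=(None,None) exec_start@2 write@5
I2 add r2: issue@3 deps=(0,0) exec_start@3 write@5
I3 mul r4: issue@4 deps=(1,None) exec_start@5 write@6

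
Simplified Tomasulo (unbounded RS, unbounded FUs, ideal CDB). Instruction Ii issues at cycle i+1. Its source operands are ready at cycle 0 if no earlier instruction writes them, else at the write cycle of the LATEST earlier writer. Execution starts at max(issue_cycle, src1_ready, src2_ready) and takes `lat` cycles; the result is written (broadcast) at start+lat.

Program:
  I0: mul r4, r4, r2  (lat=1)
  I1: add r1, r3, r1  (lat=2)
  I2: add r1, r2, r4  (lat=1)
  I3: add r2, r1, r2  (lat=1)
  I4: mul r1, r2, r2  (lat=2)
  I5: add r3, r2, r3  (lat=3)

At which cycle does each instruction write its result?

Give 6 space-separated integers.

I0 mul r4: issue@1 deps=(None,None) exec_start@1 write@2
I1 add r1: issue@2 deps=(None,None) exec_start@2 write@4
I2 add r1: issue@3 deps=(None,0) exec_start@3 write@4
I3 add r2: issue@4 deps=(2,None) exec_start@4 write@5
I4 mul r1: issue@5 deps=(3,3) exec_start@5 write@7
I5 add r3: issue@6 deps=(3,None) exec_start@6 write@9

Answer: 2 4 4 5 7 9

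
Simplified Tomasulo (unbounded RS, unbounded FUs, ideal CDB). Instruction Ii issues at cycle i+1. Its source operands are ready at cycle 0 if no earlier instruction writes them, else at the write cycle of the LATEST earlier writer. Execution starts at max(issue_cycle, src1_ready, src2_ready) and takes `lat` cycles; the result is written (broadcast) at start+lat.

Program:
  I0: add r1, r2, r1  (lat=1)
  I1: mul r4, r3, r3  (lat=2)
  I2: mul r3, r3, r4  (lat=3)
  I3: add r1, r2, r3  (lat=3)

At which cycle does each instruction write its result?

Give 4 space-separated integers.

I0 add r1: issue@1 deps=(None,None) exec_start@1 write@2
I1 mul r4: issue@2 deps=(None,None) exec_start@2 write@4
I2 mul r3: issue@3 deps=(None,1) exec_start@4 write@7
I3 add r1: issue@4 deps=(None,2) exec_start@7 write@10

Answer: 2 4 7 10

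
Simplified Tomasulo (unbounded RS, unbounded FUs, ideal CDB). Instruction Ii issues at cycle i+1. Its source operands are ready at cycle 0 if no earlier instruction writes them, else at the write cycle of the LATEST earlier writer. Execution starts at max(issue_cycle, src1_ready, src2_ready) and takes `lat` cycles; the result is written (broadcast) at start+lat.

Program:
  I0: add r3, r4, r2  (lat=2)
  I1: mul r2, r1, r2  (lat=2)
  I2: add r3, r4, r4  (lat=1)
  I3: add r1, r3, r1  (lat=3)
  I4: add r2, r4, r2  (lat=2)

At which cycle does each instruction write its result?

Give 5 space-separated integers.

I0 add r3: issue@1 deps=(None,None) exec_start@1 write@3
I1 mul r2: issue@2 deps=(None,None) exec_start@2 write@4
I2 add r3: issue@3 deps=(None,None) exec_start@3 write@4
I3 add r1: issue@4 deps=(2,None) exec_start@4 write@7
I4 add r2: issue@5 deps=(None,1) exec_start@5 write@7

Answer: 3 4 4 7 7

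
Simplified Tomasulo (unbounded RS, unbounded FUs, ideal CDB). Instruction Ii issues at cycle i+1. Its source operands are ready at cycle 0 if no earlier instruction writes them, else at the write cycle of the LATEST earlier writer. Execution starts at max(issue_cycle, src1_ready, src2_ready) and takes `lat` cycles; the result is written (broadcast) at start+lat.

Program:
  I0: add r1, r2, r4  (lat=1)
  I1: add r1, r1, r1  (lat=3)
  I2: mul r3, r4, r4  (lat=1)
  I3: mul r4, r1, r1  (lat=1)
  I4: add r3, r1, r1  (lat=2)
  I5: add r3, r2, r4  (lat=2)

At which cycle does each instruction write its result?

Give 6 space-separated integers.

I0 add r1: issue@1 deps=(None,None) exec_start@1 write@2
I1 add r1: issue@2 deps=(0,0) exec_start@2 write@5
I2 mul r3: issue@3 deps=(None,None) exec_start@3 write@4
I3 mul r4: issue@4 deps=(1,1) exec_start@5 write@6
I4 add r3: issue@5 deps=(1,1) exec_start@5 write@7
I5 add r3: issue@6 deps=(None,3) exec_start@6 write@8

Answer: 2 5 4 6 7 8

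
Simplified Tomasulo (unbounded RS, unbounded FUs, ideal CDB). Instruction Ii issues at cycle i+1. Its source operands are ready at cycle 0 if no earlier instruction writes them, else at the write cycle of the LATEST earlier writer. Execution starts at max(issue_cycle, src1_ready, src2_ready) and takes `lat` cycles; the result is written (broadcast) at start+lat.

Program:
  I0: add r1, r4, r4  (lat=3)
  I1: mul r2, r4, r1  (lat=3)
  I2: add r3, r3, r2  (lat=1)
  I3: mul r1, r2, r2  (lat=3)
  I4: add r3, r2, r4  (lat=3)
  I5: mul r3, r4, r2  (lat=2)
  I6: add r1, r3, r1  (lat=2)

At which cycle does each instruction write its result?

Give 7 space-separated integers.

I0 add r1: issue@1 deps=(None,None) exec_start@1 write@4
I1 mul r2: issue@2 deps=(None,0) exec_start@4 write@7
I2 add r3: issue@3 deps=(None,1) exec_start@7 write@8
I3 mul r1: issue@4 deps=(1,1) exec_start@7 write@10
I4 add r3: issue@5 deps=(1,None) exec_start@7 write@10
I5 mul r3: issue@6 deps=(None,1) exec_start@7 write@9
I6 add r1: issue@7 deps=(5,3) exec_start@10 write@12

Answer: 4 7 8 10 10 9 12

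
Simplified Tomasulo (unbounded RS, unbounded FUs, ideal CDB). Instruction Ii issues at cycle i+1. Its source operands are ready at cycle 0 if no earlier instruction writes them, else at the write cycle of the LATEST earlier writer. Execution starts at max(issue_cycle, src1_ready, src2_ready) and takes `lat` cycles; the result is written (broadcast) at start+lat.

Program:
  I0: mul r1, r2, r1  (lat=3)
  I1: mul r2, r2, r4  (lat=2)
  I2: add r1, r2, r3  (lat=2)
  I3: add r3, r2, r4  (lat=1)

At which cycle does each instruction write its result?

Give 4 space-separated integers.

Answer: 4 4 6 5

Derivation:
I0 mul r1: issue@1 deps=(None,None) exec_start@1 write@4
I1 mul r2: issue@2 deps=(None,None) exec_start@2 write@4
I2 add r1: issue@3 deps=(1,None) exec_start@4 write@6
I3 add r3: issue@4 deps=(1,None) exec_start@4 write@5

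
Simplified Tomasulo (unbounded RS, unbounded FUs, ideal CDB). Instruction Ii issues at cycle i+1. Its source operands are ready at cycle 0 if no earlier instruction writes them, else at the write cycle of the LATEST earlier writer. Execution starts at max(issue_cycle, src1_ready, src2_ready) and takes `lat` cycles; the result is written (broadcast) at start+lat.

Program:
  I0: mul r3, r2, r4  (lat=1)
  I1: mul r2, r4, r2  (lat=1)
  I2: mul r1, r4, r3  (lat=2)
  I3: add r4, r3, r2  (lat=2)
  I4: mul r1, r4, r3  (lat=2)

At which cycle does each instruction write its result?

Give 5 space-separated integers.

Answer: 2 3 5 6 8

Derivation:
I0 mul r3: issue@1 deps=(None,None) exec_start@1 write@2
I1 mul r2: issue@2 deps=(None,None) exec_start@2 write@3
I2 mul r1: issue@3 deps=(None,0) exec_start@3 write@5
I3 add r4: issue@4 deps=(0,1) exec_start@4 write@6
I4 mul r1: issue@5 deps=(3,0) exec_start@6 write@8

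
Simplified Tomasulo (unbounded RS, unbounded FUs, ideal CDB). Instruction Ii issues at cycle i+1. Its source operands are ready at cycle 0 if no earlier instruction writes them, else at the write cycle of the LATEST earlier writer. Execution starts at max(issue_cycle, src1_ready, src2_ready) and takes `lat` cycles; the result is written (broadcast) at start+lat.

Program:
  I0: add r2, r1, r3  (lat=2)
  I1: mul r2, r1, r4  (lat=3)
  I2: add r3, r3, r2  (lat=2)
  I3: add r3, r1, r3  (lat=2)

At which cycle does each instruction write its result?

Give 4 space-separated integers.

Answer: 3 5 7 9

Derivation:
I0 add r2: issue@1 deps=(None,None) exec_start@1 write@3
I1 mul r2: issue@2 deps=(None,None) exec_start@2 write@5
I2 add r3: issue@3 deps=(None,1) exec_start@5 write@7
I3 add r3: issue@4 deps=(None,2) exec_start@7 write@9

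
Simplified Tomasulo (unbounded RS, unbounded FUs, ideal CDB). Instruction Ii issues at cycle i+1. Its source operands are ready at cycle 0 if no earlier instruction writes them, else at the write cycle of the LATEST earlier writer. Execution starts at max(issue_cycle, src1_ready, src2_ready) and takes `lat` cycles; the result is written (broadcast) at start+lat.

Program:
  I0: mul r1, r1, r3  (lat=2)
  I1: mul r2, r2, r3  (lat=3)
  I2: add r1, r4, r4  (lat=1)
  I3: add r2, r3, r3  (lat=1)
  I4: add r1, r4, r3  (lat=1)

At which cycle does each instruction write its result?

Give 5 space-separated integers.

I0 mul r1: issue@1 deps=(None,None) exec_start@1 write@3
I1 mul r2: issue@2 deps=(None,None) exec_start@2 write@5
I2 add r1: issue@3 deps=(None,None) exec_start@3 write@4
I3 add r2: issue@4 deps=(None,None) exec_start@4 write@5
I4 add r1: issue@5 deps=(None,None) exec_start@5 write@6

Answer: 3 5 4 5 6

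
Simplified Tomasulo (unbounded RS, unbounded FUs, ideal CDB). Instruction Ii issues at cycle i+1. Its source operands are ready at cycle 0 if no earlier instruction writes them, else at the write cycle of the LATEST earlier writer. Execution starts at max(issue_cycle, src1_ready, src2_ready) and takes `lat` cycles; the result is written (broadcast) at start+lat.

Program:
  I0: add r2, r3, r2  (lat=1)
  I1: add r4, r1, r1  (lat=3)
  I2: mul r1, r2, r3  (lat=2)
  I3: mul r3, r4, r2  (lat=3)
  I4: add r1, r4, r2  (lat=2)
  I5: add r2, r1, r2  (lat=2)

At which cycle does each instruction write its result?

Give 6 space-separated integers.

Answer: 2 5 5 8 7 9

Derivation:
I0 add r2: issue@1 deps=(None,None) exec_start@1 write@2
I1 add r4: issue@2 deps=(None,None) exec_start@2 write@5
I2 mul r1: issue@3 deps=(0,None) exec_start@3 write@5
I3 mul r3: issue@4 deps=(1,0) exec_start@5 write@8
I4 add r1: issue@5 deps=(1,0) exec_start@5 write@7
I5 add r2: issue@6 deps=(4,0) exec_start@7 write@9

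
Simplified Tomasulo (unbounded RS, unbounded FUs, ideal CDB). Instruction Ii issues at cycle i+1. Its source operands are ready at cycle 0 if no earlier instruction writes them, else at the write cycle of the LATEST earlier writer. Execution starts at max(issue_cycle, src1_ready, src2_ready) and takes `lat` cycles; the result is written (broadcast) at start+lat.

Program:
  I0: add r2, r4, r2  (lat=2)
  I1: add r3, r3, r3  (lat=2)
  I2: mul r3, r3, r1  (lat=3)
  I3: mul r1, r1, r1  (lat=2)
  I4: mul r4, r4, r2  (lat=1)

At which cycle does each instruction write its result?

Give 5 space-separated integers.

Answer: 3 4 7 6 6

Derivation:
I0 add r2: issue@1 deps=(None,None) exec_start@1 write@3
I1 add r3: issue@2 deps=(None,None) exec_start@2 write@4
I2 mul r3: issue@3 deps=(1,None) exec_start@4 write@7
I3 mul r1: issue@4 deps=(None,None) exec_start@4 write@6
I4 mul r4: issue@5 deps=(None,0) exec_start@5 write@6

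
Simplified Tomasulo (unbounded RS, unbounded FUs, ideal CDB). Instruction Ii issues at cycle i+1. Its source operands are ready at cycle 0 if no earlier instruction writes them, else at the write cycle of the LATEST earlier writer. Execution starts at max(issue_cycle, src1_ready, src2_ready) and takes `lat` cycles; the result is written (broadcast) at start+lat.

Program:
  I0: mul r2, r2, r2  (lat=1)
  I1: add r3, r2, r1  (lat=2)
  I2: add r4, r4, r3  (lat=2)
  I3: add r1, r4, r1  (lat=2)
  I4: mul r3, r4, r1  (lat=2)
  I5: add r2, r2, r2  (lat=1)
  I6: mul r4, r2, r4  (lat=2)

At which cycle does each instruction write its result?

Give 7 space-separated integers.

I0 mul r2: issue@1 deps=(None,None) exec_start@1 write@2
I1 add r3: issue@2 deps=(0,None) exec_start@2 write@4
I2 add r4: issue@3 deps=(None,1) exec_start@4 write@6
I3 add r1: issue@4 deps=(2,None) exec_start@6 write@8
I4 mul r3: issue@5 deps=(2,3) exec_start@8 write@10
I5 add r2: issue@6 deps=(0,0) exec_start@6 write@7
I6 mul r4: issue@7 deps=(5,2) exec_start@7 write@9

Answer: 2 4 6 8 10 7 9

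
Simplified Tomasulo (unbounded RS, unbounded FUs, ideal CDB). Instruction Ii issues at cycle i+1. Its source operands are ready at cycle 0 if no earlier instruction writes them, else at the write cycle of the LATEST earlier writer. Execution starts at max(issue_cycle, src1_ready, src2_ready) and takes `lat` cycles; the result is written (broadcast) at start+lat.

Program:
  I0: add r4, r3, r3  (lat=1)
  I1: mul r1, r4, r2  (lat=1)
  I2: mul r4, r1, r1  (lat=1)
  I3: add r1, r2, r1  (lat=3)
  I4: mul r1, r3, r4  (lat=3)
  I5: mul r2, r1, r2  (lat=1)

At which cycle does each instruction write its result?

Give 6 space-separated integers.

I0 add r4: issue@1 deps=(None,None) exec_start@1 write@2
I1 mul r1: issue@2 deps=(0,None) exec_start@2 write@3
I2 mul r4: issue@3 deps=(1,1) exec_start@3 write@4
I3 add r1: issue@4 deps=(None,1) exec_start@4 write@7
I4 mul r1: issue@5 deps=(None,2) exec_start@5 write@8
I5 mul r2: issue@6 deps=(4,None) exec_start@8 write@9

Answer: 2 3 4 7 8 9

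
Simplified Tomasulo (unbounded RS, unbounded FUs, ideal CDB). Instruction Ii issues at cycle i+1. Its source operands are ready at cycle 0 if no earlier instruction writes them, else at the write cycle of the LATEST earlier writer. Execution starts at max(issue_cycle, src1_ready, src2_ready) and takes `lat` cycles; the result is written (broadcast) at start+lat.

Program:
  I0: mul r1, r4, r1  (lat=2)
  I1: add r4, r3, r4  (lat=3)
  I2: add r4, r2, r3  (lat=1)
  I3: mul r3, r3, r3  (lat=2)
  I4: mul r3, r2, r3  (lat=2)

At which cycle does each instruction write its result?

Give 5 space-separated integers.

I0 mul r1: issue@1 deps=(None,None) exec_start@1 write@3
I1 add r4: issue@2 deps=(None,None) exec_start@2 write@5
I2 add r4: issue@3 deps=(None,None) exec_start@3 write@4
I3 mul r3: issue@4 deps=(None,None) exec_start@4 write@6
I4 mul r3: issue@5 deps=(None,3) exec_start@6 write@8

Answer: 3 5 4 6 8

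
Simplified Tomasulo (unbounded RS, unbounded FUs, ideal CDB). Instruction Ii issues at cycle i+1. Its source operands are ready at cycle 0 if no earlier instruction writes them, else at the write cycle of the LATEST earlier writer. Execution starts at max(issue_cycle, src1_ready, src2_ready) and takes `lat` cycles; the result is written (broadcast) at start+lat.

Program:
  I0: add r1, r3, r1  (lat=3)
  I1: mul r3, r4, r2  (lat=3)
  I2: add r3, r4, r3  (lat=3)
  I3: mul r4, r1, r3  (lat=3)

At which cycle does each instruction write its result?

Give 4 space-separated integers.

I0 add r1: issue@1 deps=(None,None) exec_start@1 write@4
I1 mul r3: issue@2 deps=(None,None) exec_start@2 write@5
I2 add r3: issue@3 deps=(None,1) exec_start@5 write@8
I3 mul r4: issue@4 deps=(0,2) exec_start@8 write@11

Answer: 4 5 8 11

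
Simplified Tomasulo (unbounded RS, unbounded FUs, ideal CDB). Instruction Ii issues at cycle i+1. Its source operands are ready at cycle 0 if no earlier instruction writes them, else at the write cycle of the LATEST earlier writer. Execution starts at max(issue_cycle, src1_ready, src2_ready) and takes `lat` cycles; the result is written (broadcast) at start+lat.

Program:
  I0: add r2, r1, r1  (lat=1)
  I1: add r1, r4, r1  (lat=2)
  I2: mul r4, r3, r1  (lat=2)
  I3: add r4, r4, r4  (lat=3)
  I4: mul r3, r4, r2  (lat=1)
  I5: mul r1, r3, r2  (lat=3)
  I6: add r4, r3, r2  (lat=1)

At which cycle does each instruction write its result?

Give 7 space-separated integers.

I0 add r2: issue@1 deps=(None,None) exec_start@1 write@2
I1 add r1: issue@2 deps=(None,None) exec_start@2 write@4
I2 mul r4: issue@3 deps=(None,1) exec_start@4 write@6
I3 add r4: issue@4 deps=(2,2) exec_start@6 write@9
I4 mul r3: issue@5 deps=(3,0) exec_start@9 write@10
I5 mul r1: issue@6 deps=(4,0) exec_start@10 write@13
I6 add r4: issue@7 deps=(4,0) exec_start@10 write@11

Answer: 2 4 6 9 10 13 11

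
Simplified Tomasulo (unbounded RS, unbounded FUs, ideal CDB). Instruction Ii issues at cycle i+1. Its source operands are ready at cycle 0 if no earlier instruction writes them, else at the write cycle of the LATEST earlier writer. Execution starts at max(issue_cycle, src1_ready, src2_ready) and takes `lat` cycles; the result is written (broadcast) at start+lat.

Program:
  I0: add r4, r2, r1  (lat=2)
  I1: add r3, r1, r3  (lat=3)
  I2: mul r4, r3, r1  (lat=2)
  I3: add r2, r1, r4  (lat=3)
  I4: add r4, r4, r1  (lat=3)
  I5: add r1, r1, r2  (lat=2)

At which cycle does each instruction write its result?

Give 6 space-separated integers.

I0 add r4: issue@1 deps=(None,None) exec_start@1 write@3
I1 add r3: issue@2 deps=(None,None) exec_start@2 write@5
I2 mul r4: issue@3 deps=(1,None) exec_start@5 write@7
I3 add r2: issue@4 deps=(None,2) exec_start@7 write@10
I4 add r4: issue@5 deps=(2,None) exec_start@7 write@10
I5 add r1: issue@6 deps=(None,3) exec_start@10 write@12

Answer: 3 5 7 10 10 12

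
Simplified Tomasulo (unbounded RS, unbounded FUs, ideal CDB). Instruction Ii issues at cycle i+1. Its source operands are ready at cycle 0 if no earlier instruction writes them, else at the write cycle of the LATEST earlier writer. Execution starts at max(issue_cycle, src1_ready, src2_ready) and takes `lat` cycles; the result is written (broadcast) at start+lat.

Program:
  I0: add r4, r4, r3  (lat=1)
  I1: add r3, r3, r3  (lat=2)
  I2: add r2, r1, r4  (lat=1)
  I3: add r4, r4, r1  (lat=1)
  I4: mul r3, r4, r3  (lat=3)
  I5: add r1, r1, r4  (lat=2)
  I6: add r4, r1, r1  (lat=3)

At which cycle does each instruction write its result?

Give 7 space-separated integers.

Answer: 2 4 4 5 8 8 11

Derivation:
I0 add r4: issue@1 deps=(None,None) exec_start@1 write@2
I1 add r3: issue@2 deps=(None,None) exec_start@2 write@4
I2 add r2: issue@3 deps=(None,0) exec_start@3 write@4
I3 add r4: issue@4 deps=(0,None) exec_start@4 write@5
I4 mul r3: issue@5 deps=(3,1) exec_start@5 write@8
I5 add r1: issue@6 deps=(None,3) exec_start@6 write@8
I6 add r4: issue@7 deps=(5,5) exec_start@8 write@11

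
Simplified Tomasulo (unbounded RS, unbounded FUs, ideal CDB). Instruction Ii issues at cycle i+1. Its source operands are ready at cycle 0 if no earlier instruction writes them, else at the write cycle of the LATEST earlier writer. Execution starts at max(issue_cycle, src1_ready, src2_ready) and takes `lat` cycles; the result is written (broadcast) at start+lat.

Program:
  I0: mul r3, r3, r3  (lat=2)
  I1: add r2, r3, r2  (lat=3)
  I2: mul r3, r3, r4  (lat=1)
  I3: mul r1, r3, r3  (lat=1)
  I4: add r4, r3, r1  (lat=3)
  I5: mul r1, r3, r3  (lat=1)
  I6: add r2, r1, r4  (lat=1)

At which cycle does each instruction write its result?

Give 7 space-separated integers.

Answer: 3 6 4 5 8 7 9

Derivation:
I0 mul r3: issue@1 deps=(None,None) exec_start@1 write@3
I1 add r2: issue@2 deps=(0,None) exec_start@3 write@6
I2 mul r3: issue@3 deps=(0,None) exec_start@3 write@4
I3 mul r1: issue@4 deps=(2,2) exec_start@4 write@5
I4 add r4: issue@5 deps=(2,3) exec_start@5 write@8
I5 mul r1: issue@6 deps=(2,2) exec_start@6 write@7
I6 add r2: issue@7 deps=(5,4) exec_start@8 write@9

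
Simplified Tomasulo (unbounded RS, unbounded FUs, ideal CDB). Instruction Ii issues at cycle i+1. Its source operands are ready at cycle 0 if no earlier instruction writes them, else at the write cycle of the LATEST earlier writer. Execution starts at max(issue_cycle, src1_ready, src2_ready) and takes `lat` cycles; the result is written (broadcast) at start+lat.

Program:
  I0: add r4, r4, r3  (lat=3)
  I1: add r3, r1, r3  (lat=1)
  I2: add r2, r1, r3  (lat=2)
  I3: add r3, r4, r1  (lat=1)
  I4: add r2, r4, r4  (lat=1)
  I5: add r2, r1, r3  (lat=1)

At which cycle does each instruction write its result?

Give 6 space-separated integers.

I0 add r4: issue@1 deps=(None,None) exec_start@1 write@4
I1 add r3: issue@2 deps=(None,None) exec_start@2 write@3
I2 add r2: issue@3 deps=(None,1) exec_start@3 write@5
I3 add r3: issue@4 deps=(0,None) exec_start@4 write@5
I4 add r2: issue@5 deps=(0,0) exec_start@5 write@6
I5 add r2: issue@6 deps=(None,3) exec_start@6 write@7

Answer: 4 3 5 5 6 7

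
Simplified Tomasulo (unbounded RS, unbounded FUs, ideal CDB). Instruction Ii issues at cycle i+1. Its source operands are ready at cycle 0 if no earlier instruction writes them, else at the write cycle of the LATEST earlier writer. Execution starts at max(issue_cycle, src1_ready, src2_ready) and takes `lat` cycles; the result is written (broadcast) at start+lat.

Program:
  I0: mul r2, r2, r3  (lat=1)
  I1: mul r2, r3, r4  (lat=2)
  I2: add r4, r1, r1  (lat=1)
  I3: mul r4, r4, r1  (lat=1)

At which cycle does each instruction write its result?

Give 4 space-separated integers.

Answer: 2 4 4 5

Derivation:
I0 mul r2: issue@1 deps=(None,None) exec_start@1 write@2
I1 mul r2: issue@2 deps=(None,None) exec_start@2 write@4
I2 add r4: issue@3 deps=(None,None) exec_start@3 write@4
I3 mul r4: issue@4 deps=(2,None) exec_start@4 write@5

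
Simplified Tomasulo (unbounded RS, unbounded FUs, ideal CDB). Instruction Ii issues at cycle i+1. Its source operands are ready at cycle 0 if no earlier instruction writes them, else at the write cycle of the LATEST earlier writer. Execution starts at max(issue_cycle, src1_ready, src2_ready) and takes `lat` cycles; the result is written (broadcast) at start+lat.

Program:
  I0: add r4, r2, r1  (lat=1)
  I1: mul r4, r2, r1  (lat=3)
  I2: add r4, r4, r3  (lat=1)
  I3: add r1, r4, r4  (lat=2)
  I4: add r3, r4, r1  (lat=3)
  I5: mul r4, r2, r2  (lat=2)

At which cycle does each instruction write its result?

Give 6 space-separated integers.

Answer: 2 5 6 8 11 8

Derivation:
I0 add r4: issue@1 deps=(None,None) exec_start@1 write@2
I1 mul r4: issue@2 deps=(None,None) exec_start@2 write@5
I2 add r4: issue@3 deps=(1,None) exec_start@5 write@6
I3 add r1: issue@4 deps=(2,2) exec_start@6 write@8
I4 add r3: issue@5 deps=(2,3) exec_start@8 write@11
I5 mul r4: issue@6 deps=(None,None) exec_start@6 write@8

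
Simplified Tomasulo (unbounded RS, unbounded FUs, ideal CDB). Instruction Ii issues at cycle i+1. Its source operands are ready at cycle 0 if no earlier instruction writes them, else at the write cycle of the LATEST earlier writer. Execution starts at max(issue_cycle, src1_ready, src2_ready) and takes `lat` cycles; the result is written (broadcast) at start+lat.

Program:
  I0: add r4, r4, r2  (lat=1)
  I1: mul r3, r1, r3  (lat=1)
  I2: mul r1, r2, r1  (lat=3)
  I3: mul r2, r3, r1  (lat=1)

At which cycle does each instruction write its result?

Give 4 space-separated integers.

I0 add r4: issue@1 deps=(None,None) exec_start@1 write@2
I1 mul r3: issue@2 deps=(None,None) exec_start@2 write@3
I2 mul r1: issue@3 deps=(None,None) exec_start@3 write@6
I3 mul r2: issue@4 deps=(1,2) exec_start@6 write@7

Answer: 2 3 6 7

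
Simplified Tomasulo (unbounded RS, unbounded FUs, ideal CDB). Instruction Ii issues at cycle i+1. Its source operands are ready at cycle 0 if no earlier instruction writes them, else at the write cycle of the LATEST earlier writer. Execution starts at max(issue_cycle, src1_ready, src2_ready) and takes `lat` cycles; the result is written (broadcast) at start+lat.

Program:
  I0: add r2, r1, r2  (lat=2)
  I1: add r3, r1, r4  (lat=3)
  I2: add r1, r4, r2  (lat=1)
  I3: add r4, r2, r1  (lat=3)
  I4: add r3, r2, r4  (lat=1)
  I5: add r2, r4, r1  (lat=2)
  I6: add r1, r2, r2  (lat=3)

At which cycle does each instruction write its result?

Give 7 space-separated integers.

I0 add r2: issue@1 deps=(None,None) exec_start@1 write@3
I1 add r3: issue@2 deps=(None,None) exec_start@2 write@5
I2 add r1: issue@3 deps=(None,0) exec_start@3 write@4
I3 add r4: issue@4 deps=(0,2) exec_start@4 write@7
I4 add r3: issue@5 deps=(0,3) exec_start@7 write@8
I5 add r2: issue@6 deps=(3,2) exec_start@7 write@9
I6 add r1: issue@7 deps=(5,5) exec_start@9 write@12

Answer: 3 5 4 7 8 9 12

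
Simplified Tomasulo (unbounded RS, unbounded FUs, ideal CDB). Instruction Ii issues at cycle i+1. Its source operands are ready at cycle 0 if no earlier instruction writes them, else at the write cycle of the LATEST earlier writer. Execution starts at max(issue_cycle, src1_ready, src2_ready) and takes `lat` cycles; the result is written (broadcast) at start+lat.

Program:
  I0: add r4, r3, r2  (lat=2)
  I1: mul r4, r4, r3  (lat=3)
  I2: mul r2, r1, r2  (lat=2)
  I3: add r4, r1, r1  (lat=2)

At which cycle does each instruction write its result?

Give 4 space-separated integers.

I0 add r4: issue@1 deps=(None,None) exec_start@1 write@3
I1 mul r4: issue@2 deps=(0,None) exec_start@3 write@6
I2 mul r2: issue@3 deps=(None,None) exec_start@3 write@5
I3 add r4: issue@4 deps=(None,None) exec_start@4 write@6

Answer: 3 6 5 6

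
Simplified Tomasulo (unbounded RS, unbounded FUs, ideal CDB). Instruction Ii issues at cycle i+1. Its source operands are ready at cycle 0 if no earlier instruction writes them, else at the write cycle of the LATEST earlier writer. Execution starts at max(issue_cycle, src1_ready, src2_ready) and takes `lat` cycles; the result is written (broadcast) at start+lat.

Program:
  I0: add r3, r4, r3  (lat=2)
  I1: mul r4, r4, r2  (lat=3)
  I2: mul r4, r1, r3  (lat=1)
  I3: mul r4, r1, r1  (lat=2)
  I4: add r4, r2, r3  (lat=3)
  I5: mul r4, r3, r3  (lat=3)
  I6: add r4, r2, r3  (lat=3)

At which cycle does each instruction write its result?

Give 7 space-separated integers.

I0 add r3: issue@1 deps=(None,None) exec_start@1 write@3
I1 mul r4: issue@2 deps=(None,None) exec_start@2 write@5
I2 mul r4: issue@3 deps=(None,0) exec_start@3 write@4
I3 mul r4: issue@4 deps=(None,None) exec_start@4 write@6
I4 add r4: issue@5 deps=(None,0) exec_start@5 write@8
I5 mul r4: issue@6 deps=(0,0) exec_start@6 write@9
I6 add r4: issue@7 deps=(None,0) exec_start@7 write@10

Answer: 3 5 4 6 8 9 10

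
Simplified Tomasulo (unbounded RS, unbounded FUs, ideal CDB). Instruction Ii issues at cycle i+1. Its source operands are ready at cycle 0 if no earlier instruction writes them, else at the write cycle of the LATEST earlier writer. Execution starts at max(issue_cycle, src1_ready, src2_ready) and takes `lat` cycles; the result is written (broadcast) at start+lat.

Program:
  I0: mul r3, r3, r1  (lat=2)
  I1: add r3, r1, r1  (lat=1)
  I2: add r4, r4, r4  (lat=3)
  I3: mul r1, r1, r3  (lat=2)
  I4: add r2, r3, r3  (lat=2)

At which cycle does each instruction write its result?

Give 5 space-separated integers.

Answer: 3 3 6 6 7

Derivation:
I0 mul r3: issue@1 deps=(None,None) exec_start@1 write@3
I1 add r3: issue@2 deps=(None,None) exec_start@2 write@3
I2 add r4: issue@3 deps=(None,None) exec_start@3 write@6
I3 mul r1: issue@4 deps=(None,1) exec_start@4 write@6
I4 add r2: issue@5 deps=(1,1) exec_start@5 write@7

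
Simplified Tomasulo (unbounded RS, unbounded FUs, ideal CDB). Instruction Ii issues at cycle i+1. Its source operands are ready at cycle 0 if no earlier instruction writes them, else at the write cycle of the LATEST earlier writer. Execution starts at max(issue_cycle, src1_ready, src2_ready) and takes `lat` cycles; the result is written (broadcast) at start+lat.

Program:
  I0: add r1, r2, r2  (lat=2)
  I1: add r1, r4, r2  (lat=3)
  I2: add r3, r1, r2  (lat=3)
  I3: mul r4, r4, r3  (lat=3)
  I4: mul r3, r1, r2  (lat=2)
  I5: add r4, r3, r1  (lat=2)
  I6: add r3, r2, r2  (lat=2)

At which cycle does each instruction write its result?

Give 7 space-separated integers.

Answer: 3 5 8 11 7 9 9

Derivation:
I0 add r1: issue@1 deps=(None,None) exec_start@1 write@3
I1 add r1: issue@2 deps=(None,None) exec_start@2 write@5
I2 add r3: issue@3 deps=(1,None) exec_start@5 write@8
I3 mul r4: issue@4 deps=(None,2) exec_start@8 write@11
I4 mul r3: issue@5 deps=(1,None) exec_start@5 write@7
I5 add r4: issue@6 deps=(4,1) exec_start@7 write@9
I6 add r3: issue@7 deps=(None,None) exec_start@7 write@9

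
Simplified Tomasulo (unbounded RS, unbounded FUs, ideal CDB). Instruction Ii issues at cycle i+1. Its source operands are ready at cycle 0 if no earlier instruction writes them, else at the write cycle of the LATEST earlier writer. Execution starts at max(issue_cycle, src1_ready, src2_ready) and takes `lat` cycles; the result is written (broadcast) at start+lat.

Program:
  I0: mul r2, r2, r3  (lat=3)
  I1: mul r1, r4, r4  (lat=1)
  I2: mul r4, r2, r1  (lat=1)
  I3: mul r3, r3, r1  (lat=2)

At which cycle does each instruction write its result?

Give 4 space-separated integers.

I0 mul r2: issue@1 deps=(None,None) exec_start@1 write@4
I1 mul r1: issue@2 deps=(None,None) exec_start@2 write@3
I2 mul r4: issue@3 deps=(0,1) exec_start@4 write@5
I3 mul r3: issue@4 deps=(None,1) exec_start@4 write@6

Answer: 4 3 5 6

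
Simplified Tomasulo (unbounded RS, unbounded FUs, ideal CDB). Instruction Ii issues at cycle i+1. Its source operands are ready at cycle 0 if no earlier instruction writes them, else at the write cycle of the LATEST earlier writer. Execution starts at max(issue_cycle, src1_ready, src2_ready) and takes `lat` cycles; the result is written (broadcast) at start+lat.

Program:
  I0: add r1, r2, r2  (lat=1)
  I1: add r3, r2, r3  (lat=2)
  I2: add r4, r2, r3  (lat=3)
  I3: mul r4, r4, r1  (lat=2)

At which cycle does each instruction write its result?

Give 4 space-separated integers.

I0 add r1: issue@1 deps=(None,None) exec_start@1 write@2
I1 add r3: issue@2 deps=(None,None) exec_start@2 write@4
I2 add r4: issue@3 deps=(None,1) exec_start@4 write@7
I3 mul r4: issue@4 deps=(2,0) exec_start@7 write@9

Answer: 2 4 7 9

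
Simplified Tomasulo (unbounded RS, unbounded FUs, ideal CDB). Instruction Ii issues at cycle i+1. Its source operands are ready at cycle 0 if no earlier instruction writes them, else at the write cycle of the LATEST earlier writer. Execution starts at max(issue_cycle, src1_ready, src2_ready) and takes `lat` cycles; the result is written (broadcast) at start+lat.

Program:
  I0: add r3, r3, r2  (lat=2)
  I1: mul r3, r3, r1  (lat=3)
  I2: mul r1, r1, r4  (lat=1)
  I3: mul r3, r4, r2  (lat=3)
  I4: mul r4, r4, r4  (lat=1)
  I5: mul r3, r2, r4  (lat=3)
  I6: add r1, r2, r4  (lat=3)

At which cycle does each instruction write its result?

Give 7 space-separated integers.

I0 add r3: issue@1 deps=(None,None) exec_start@1 write@3
I1 mul r3: issue@2 deps=(0,None) exec_start@3 write@6
I2 mul r1: issue@3 deps=(None,None) exec_start@3 write@4
I3 mul r3: issue@4 deps=(None,None) exec_start@4 write@7
I4 mul r4: issue@5 deps=(None,None) exec_start@5 write@6
I5 mul r3: issue@6 deps=(None,4) exec_start@6 write@9
I6 add r1: issue@7 deps=(None,4) exec_start@7 write@10

Answer: 3 6 4 7 6 9 10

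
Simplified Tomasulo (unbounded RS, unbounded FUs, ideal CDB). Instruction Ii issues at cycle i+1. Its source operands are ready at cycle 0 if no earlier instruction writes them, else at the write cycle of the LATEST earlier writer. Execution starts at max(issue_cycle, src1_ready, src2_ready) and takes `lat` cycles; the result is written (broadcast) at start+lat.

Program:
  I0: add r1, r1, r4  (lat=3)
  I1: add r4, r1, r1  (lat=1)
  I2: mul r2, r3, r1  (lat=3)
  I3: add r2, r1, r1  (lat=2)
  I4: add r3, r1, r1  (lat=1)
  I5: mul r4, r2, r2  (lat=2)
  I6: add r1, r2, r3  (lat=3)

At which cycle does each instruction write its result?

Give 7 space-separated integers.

I0 add r1: issue@1 deps=(None,None) exec_start@1 write@4
I1 add r4: issue@2 deps=(0,0) exec_start@4 write@5
I2 mul r2: issue@3 deps=(None,0) exec_start@4 write@7
I3 add r2: issue@4 deps=(0,0) exec_start@4 write@6
I4 add r3: issue@5 deps=(0,0) exec_start@5 write@6
I5 mul r4: issue@6 deps=(3,3) exec_start@6 write@8
I6 add r1: issue@7 deps=(3,4) exec_start@7 write@10

Answer: 4 5 7 6 6 8 10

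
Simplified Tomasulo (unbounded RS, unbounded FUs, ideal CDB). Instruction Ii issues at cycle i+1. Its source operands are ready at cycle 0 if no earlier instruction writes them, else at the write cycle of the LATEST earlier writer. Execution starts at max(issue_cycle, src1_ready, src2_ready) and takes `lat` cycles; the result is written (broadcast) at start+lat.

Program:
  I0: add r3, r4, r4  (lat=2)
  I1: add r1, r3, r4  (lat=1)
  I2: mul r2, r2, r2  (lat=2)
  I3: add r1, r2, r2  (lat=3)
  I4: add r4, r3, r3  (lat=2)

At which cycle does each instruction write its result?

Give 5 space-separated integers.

Answer: 3 4 5 8 7

Derivation:
I0 add r3: issue@1 deps=(None,None) exec_start@1 write@3
I1 add r1: issue@2 deps=(0,None) exec_start@3 write@4
I2 mul r2: issue@3 deps=(None,None) exec_start@3 write@5
I3 add r1: issue@4 deps=(2,2) exec_start@5 write@8
I4 add r4: issue@5 deps=(0,0) exec_start@5 write@7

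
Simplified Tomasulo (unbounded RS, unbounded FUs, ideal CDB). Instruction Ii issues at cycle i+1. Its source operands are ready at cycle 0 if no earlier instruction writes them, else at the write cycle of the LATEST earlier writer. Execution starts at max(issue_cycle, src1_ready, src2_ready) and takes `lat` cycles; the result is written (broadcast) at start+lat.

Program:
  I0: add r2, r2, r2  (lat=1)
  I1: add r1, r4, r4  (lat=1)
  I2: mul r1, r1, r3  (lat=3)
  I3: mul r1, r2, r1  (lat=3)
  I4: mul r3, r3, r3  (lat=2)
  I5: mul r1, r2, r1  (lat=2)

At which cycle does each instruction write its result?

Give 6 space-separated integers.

I0 add r2: issue@1 deps=(None,None) exec_start@1 write@2
I1 add r1: issue@2 deps=(None,None) exec_start@2 write@3
I2 mul r1: issue@3 deps=(1,None) exec_start@3 write@6
I3 mul r1: issue@4 deps=(0,2) exec_start@6 write@9
I4 mul r3: issue@5 deps=(None,None) exec_start@5 write@7
I5 mul r1: issue@6 deps=(0,3) exec_start@9 write@11

Answer: 2 3 6 9 7 11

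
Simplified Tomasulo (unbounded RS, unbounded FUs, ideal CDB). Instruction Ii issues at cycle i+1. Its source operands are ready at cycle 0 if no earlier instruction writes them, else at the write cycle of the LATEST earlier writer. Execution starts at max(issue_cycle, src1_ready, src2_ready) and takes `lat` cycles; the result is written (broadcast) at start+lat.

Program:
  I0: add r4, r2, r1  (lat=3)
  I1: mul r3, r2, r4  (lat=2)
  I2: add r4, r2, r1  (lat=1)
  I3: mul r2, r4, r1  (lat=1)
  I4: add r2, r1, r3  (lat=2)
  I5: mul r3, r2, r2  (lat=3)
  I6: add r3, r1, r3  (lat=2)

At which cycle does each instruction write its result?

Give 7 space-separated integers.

Answer: 4 6 4 5 8 11 13

Derivation:
I0 add r4: issue@1 deps=(None,None) exec_start@1 write@4
I1 mul r3: issue@2 deps=(None,0) exec_start@4 write@6
I2 add r4: issue@3 deps=(None,None) exec_start@3 write@4
I3 mul r2: issue@4 deps=(2,None) exec_start@4 write@5
I4 add r2: issue@5 deps=(None,1) exec_start@6 write@8
I5 mul r3: issue@6 deps=(4,4) exec_start@8 write@11
I6 add r3: issue@7 deps=(None,5) exec_start@11 write@13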